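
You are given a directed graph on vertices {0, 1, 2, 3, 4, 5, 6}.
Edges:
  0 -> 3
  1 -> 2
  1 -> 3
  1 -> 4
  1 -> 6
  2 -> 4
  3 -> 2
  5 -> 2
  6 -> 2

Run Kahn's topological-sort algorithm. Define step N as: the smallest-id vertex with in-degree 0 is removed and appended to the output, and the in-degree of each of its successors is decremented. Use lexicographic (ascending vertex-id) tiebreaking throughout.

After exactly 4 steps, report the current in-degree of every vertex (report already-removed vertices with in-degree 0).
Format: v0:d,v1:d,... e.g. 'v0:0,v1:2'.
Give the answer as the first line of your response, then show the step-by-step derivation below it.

v0:0,v1:0,v2:1,v3:0,v4:1,v5:0,v6:0

step 1: output 0; order=[0]; indeg=(0,0,4,1,2,0,1)
step 2: output 1; order=[0,1]; indeg=(0,0,3,0,1,0,0)
step 3: output 3; order=[0,1,3]; indeg=(0,0,2,0,1,0,0)
step 4: output 5; order=[0,1,3,5]; indeg=(0,0,1,0,1,0,0)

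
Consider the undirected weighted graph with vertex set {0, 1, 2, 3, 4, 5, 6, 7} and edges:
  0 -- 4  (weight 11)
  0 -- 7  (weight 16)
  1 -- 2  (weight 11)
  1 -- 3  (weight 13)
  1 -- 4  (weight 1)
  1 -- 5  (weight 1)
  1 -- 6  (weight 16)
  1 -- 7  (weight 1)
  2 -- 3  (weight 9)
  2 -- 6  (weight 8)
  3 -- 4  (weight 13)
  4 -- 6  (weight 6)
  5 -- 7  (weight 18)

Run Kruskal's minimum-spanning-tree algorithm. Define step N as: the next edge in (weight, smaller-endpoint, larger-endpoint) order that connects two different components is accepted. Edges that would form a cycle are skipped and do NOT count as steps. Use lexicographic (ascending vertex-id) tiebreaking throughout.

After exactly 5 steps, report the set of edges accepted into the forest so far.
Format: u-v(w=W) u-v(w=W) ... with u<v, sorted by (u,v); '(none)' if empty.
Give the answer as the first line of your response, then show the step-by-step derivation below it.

1-4(w=1) 1-5(w=1) 1-7(w=1) 2-6(w=8) 4-6(w=6)

step 1: add edge 1-4 (w=1); MST = {1-4(w=1)}
step 2: add edge 1-5 (w=1); MST = {1-4(w=1) 1-5(w=1)}
step 3: add edge 1-7 (w=1); MST = {1-4(w=1) 1-5(w=1) 1-7(w=1)}
step 4: add edge 4-6 (w=6); MST = {1-4(w=1) 1-5(w=1) 1-7(w=1) 4-6(w=6)}
step 5: add edge 2-6 (w=8); MST = {1-4(w=1) 1-5(w=1) 1-7(w=1) 2-6(w=8) 4-6(w=6)}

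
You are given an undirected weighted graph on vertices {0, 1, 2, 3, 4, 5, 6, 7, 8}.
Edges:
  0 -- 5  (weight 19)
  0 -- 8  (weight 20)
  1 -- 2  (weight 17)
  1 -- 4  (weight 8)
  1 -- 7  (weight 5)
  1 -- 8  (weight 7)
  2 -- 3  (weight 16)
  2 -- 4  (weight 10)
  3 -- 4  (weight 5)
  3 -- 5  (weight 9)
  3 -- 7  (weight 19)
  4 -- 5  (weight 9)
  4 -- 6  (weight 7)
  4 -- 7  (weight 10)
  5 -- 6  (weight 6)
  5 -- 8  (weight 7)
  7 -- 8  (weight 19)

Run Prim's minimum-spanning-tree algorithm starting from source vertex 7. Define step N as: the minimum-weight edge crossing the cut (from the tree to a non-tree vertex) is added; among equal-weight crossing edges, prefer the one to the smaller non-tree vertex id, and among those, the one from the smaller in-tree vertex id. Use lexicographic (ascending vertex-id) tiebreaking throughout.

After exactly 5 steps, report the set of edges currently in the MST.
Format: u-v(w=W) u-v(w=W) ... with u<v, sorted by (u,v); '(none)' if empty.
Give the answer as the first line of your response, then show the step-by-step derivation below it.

1-7(w=5) 1-8(w=7) 4-6(w=7) 5-6(w=6) 5-8(w=7)

step 1: add edge 1-7 (w=5); MST = {1-7(w=5)}
step 2: add edge 1-8 (w=7); MST = {1-7(w=5) 1-8(w=7)}
step 3: add edge 5-8 (w=7); MST = {1-7(w=5) 1-8(w=7) 5-8(w=7)}
step 4: add edge 5-6 (w=6); MST = {1-7(w=5) 1-8(w=7) 5-6(w=6) 5-8(w=7)}
step 5: add edge 4-6 (w=7); MST = {1-7(w=5) 1-8(w=7) 4-6(w=7) 5-6(w=6) 5-8(w=7)}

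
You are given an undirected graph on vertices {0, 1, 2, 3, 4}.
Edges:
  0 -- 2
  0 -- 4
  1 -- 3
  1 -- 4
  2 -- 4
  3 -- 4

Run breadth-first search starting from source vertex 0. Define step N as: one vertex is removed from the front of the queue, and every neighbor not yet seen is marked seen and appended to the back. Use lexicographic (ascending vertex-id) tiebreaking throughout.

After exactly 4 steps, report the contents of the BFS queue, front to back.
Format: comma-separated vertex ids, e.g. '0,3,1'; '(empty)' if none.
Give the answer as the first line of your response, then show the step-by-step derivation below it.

3

step 1: dequeue 0; queue=[2,4]; order=0
step 2: dequeue 2; queue=[4]; order=0,2
step 3: dequeue 4; queue=[1,3]; order=0,2,4
step 4: dequeue 1; queue=[3]; order=0,2,4,1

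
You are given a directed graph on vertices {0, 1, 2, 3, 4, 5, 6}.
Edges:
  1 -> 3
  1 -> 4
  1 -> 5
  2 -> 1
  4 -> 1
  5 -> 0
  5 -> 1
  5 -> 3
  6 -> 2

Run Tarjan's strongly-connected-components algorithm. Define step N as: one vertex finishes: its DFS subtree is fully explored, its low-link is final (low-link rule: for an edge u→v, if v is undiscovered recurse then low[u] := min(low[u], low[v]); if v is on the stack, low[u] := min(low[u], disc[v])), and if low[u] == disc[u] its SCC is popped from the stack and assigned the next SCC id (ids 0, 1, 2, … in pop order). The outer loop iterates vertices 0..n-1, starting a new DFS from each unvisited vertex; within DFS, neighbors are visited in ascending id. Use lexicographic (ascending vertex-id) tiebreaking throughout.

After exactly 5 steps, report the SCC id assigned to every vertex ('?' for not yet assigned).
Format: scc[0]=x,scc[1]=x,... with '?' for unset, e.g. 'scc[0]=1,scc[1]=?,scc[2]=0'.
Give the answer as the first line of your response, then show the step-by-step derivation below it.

scc[0]=0,scc[1]=2,scc[2]=?,scc[3]=1,scc[4]=2,scc[5]=2,scc[6]=?

step 1: low=(low[0]=0,low[1]=?,low[2]=?,low[3]=?,low[4]=?,low[5]=?,low[6]=?); scc=(scc[0]=0,scc[1]=?,scc[2]=?,scc[3]=?,scc[4]=?,scc[5]=?,scc[6]=?)
step 2: low=(low[0]=0,low[1]=1,low[2]=?,low[3]=2,low[4]=?,low[5]=?,low[6]=?); scc=(scc[0]=0,scc[1]=?,scc[2]=?,scc[3]=1,scc[4]=?,scc[5]=?,scc[6]=?)
step 3: low=(low[0]=0,low[1]=1,low[2]=?,low[3]=2,low[4]=1,low[5]=?,low[6]=?); scc=(scc[0]=0,scc[1]=?,scc[2]=?,scc[3]=1,scc[4]=?,scc[5]=?,scc[6]=?)
step 4: low=(low[0]=0,low[1]=1,low[2]=?,low[3]=2,low[4]=1,low[5]=1,low[6]=?); scc=(scc[0]=0,scc[1]=?,scc[2]=?,scc[3]=1,scc[4]=?,scc[5]=?,scc[6]=?)
step 5: low=(low[0]=0,low[1]=1,low[2]=?,low[3]=2,low[4]=1,low[5]=1,low[6]=?); scc=(scc[0]=0,scc[1]=2,scc[2]=?,scc[3]=1,scc[4]=2,scc[5]=2,scc[6]=?)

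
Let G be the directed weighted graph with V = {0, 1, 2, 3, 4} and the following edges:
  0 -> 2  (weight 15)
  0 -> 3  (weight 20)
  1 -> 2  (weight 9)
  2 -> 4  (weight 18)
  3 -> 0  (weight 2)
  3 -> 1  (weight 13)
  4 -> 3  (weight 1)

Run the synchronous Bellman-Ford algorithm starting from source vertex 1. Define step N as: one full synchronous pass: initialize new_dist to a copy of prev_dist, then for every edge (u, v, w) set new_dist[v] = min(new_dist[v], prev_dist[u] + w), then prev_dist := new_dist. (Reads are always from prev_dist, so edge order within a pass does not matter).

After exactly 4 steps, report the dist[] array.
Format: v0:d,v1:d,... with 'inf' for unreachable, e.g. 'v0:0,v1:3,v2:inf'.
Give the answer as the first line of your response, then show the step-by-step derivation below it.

v0:30,v1:0,v2:9,v3:28,v4:27

step 1: dist = v0:inf,v1:0,v2:9,v3:inf,v4:inf
step 2: dist = v0:inf,v1:0,v2:9,v3:inf,v4:27
step 3: dist = v0:inf,v1:0,v2:9,v3:28,v4:27
step 4: dist = v0:30,v1:0,v2:9,v3:28,v4:27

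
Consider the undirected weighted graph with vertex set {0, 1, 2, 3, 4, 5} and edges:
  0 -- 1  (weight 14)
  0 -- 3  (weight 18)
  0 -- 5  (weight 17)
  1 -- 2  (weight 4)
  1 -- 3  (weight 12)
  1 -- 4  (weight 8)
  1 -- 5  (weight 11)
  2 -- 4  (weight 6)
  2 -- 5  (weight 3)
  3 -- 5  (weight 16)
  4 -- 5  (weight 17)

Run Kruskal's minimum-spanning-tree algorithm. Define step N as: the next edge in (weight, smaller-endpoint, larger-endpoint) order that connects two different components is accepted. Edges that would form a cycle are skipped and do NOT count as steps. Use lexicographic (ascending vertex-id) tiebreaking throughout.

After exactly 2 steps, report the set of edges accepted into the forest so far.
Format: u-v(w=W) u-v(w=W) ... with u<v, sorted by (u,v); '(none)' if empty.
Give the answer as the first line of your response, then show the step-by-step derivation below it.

1-2(w=4) 2-5(w=3)

step 1: add edge 2-5 (w=3); MST = {2-5(w=3)}
step 2: add edge 1-2 (w=4); MST = {1-2(w=4) 2-5(w=3)}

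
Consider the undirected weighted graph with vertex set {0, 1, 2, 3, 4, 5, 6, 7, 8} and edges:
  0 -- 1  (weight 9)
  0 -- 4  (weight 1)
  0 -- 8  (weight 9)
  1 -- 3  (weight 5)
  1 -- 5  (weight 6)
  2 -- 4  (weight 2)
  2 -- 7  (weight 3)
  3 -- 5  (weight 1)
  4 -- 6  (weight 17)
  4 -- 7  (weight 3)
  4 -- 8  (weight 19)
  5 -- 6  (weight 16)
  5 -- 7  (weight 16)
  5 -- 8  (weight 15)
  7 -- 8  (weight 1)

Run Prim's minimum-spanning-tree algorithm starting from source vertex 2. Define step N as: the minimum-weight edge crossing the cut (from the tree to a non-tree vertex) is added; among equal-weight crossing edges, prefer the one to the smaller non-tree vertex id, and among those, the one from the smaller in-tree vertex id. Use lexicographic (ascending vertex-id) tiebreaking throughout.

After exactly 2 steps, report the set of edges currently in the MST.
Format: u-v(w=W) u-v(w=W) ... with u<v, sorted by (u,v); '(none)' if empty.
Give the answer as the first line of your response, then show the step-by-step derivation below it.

0-4(w=1) 2-4(w=2)

step 1: add edge 2-4 (w=2); MST = {2-4(w=2)}
step 2: add edge 0-4 (w=1); MST = {0-4(w=1) 2-4(w=2)}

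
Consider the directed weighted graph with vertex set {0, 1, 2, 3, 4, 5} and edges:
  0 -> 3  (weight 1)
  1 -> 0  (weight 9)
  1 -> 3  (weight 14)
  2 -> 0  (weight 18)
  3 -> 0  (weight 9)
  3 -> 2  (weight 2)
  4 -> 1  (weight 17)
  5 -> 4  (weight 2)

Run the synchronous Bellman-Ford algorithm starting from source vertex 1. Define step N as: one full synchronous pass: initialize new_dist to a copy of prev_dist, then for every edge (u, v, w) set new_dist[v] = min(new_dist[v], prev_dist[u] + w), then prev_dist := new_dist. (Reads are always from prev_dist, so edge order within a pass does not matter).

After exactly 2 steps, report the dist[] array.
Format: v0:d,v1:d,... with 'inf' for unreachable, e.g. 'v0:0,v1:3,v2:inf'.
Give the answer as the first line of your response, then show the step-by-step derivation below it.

v0:9,v1:0,v2:16,v3:10,v4:inf,v5:inf

step 1: dist = v0:9,v1:0,v2:inf,v3:14,v4:inf,v5:inf
step 2: dist = v0:9,v1:0,v2:16,v3:10,v4:inf,v5:inf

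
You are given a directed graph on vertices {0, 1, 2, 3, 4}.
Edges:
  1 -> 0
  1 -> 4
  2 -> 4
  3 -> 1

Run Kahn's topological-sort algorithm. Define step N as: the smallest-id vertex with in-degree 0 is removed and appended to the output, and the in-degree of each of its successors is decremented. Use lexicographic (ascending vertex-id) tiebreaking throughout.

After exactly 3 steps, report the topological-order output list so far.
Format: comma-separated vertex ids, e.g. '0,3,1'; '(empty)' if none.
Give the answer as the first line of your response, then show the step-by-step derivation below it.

2,3,1

step 1: output 2; order=[2]; indeg=(1,1,0,0,1)
step 2: output 3; order=[2,3]; indeg=(1,0,0,0,1)
step 3: output 1; order=[2,3,1]; indeg=(0,0,0,0,0)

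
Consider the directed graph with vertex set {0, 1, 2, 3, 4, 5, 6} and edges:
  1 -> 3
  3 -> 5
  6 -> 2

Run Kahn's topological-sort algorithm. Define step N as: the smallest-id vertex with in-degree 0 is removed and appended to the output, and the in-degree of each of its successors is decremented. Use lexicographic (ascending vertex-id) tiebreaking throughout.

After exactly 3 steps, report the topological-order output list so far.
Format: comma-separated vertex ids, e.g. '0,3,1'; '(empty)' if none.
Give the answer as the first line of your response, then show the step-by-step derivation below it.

0,1,3

step 1: output 0; order=[0]; indeg=(0,0,1,1,0,1,0)
step 2: output 1; order=[0,1]; indeg=(0,0,1,0,0,1,0)
step 3: output 3; order=[0,1,3]; indeg=(0,0,1,0,0,0,0)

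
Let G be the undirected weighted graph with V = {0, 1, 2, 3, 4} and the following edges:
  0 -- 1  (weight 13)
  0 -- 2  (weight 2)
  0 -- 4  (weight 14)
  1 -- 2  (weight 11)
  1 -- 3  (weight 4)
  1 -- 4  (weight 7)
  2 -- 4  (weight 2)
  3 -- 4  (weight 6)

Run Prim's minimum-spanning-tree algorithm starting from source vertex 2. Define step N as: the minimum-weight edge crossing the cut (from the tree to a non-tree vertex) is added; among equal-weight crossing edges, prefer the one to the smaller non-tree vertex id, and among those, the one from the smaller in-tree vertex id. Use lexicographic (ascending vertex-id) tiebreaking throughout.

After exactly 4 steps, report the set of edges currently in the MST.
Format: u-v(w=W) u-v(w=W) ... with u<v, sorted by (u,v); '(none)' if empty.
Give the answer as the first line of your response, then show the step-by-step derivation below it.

0-2(w=2) 1-3(w=4) 2-4(w=2) 3-4(w=6)

step 1: add edge 0-2 (w=2); MST = {0-2(w=2)}
step 2: add edge 2-4 (w=2); MST = {0-2(w=2) 2-4(w=2)}
step 3: add edge 3-4 (w=6); MST = {0-2(w=2) 2-4(w=2) 3-4(w=6)}
step 4: add edge 1-3 (w=4); MST = {0-2(w=2) 1-3(w=4) 2-4(w=2) 3-4(w=6)}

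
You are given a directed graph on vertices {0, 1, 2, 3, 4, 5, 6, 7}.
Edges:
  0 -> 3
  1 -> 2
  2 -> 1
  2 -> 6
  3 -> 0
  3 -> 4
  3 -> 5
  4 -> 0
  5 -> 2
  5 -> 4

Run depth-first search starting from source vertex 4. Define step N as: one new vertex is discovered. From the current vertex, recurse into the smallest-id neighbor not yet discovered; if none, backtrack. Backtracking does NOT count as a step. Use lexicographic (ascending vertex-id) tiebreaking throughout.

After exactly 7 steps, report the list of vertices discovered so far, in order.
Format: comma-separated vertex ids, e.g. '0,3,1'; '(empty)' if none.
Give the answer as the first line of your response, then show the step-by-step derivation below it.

4,0,3,5,2,1,6

step 1: discover 4; path=4; order=4
step 2: discover 0; path=4>0; order=4,0
step 3: discover 3; path=4>0>3; order=4,0,3
step 4: discover 5; path=4>0>3>5; order=4,0,3,5
step 5: discover 2; path=4>0>3>5>2; order=4,0,3,5,2
step 6: discover 1; path=4>0>3>5>2>1; order=4,0,3,5,2,1
step 7: discover 6; path=4>0>3>5>2>6; order=4,0,3,5,2,1,6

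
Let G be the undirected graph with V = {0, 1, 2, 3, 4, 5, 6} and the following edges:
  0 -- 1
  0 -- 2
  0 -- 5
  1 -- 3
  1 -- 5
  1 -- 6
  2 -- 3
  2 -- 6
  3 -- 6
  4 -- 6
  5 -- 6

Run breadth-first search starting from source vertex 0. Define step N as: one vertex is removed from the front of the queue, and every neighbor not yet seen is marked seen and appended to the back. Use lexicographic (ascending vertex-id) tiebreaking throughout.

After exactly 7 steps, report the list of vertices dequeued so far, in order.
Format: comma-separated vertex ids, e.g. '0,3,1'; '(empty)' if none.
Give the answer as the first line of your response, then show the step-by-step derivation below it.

0,1,2,5,3,6,4

step 1: dequeue 0; queue=[1,2,5]; order=0
step 2: dequeue 1; queue=[2,5,3,6]; order=0,1
step 3: dequeue 2; queue=[5,3,6]; order=0,1,2
step 4: dequeue 5; queue=[3,6]; order=0,1,2,5
step 5: dequeue 3; queue=[6]; order=0,1,2,5,3
step 6: dequeue 6; queue=[4]; order=0,1,2,5,3,6
step 7: dequeue 4; queue=[(empty)]; order=0,1,2,5,3,6,4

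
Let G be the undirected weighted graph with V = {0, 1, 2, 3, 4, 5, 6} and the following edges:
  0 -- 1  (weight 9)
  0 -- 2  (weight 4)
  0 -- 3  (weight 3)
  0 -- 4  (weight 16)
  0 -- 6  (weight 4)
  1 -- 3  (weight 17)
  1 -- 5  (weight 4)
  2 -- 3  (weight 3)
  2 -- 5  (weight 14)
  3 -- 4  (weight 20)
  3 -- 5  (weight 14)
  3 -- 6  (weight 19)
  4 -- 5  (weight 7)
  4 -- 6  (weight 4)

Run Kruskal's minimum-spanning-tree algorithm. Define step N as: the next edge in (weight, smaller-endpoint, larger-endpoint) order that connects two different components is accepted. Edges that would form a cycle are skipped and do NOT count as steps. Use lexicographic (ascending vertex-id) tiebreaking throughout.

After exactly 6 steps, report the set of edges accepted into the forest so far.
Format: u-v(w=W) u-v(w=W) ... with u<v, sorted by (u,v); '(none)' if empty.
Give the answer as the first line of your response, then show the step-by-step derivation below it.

0-3(w=3) 0-6(w=4) 1-5(w=4) 2-3(w=3) 4-5(w=7) 4-6(w=4)

step 1: add edge 0-3 (w=3); MST = {0-3(w=3)}
step 2: add edge 2-3 (w=3); MST = {0-3(w=3) 2-3(w=3)}
step 3: add edge 0-6 (w=4); MST = {0-3(w=3) 0-6(w=4) 2-3(w=3)}
step 4: add edge 1-5 (w=4); MST = {0-3(w=3) 0-6(w=4) 1-5(w=4) 2-3(w=3)}
step 5: add edge 4-6 (w=4); MST = {0-3(w=3) 0-6(w=4) 1-5(w=4) 2-3(w=3) 4-6(w=4)}
step 6: add edge 4-5 (w=7); MST = {0-3(w=3) 0-6(w=4) 1-5(w=4) 2-3(w=3) 4-5(w=7) 4-6(w=4)}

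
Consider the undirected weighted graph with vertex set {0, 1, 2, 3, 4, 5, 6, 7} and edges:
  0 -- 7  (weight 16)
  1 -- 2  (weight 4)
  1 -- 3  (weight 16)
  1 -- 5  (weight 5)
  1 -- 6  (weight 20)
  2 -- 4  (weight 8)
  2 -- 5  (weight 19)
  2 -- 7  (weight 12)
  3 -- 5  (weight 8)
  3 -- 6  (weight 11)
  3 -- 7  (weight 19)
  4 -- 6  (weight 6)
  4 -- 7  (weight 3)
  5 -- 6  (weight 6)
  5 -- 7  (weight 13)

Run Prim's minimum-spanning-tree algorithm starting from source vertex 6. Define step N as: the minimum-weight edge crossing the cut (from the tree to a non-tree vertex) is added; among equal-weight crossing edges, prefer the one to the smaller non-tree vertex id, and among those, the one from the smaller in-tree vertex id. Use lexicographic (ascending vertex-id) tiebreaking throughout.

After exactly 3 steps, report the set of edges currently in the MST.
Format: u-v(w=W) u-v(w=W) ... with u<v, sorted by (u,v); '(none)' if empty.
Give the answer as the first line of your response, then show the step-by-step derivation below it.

4-6(w=6) 4-7(w=3) 5-6(w=6)

step 1: add edge 4-6 (w=6); MST = {4-6(w=6)}
step 2: add edge 4-7 (w=3); MST = {4-6(w=6) 4-7(w=3)}
step 3: add edge 5-6 (w=6); MST = {4-6(w=6) 4-7(w=3) 5-6(w=6)}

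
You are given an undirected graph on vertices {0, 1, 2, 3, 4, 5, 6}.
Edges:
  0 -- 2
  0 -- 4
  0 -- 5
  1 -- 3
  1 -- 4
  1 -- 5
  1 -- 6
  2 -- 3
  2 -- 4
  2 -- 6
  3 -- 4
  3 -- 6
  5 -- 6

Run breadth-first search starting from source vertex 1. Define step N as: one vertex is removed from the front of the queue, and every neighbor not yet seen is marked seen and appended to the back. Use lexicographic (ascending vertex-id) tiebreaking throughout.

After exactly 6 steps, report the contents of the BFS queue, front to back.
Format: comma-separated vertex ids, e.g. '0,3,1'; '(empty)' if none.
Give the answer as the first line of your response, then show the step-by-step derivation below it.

0

step 1: dequeue 1; queue=[3,4,5,6]; order=1
step 2: dequeue 3; queue=[4,5,6,2]; order=1,3
step 3: dequeue 4; queue=[5,6,2,0]; order=1,3,4
step 4: dequeue 5; queue=[6,2,0]; order=1,3,4,5
step 5: dequeue 6; queue=[2,0]; order=1,3,4,5,6
step 6: dequeue 2; queue=[0]; order=1,3,4,5,6,2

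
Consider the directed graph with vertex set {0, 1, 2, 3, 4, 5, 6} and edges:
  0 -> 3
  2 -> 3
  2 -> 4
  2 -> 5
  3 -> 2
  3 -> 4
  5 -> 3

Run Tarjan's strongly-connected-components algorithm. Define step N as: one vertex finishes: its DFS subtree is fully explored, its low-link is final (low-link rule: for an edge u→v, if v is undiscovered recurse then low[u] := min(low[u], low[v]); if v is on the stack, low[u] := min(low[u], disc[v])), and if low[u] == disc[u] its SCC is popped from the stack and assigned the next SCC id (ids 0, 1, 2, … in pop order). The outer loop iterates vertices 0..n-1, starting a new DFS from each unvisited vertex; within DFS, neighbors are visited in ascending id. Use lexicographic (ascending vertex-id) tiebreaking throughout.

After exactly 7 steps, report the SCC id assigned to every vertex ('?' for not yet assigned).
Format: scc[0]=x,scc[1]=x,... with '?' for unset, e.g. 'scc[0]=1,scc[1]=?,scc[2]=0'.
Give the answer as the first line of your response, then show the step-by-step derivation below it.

scc[0]=2,scc[1]=3,scc[2]=1,scc[3]=1,scc[4]=0,scc[5]=1,scc[6]=4

step 1: low=(low[0]=0,low[1]=?,low[2]=1,low[3]=1,low[4]=3,low[5]=?,low[6]=?); scc=(scc[0]=?,scc[1]=?,scc[2]=?,scc[3]=?,scc[4]=0,scc[5]=?,scc[6]=?)
step 2: low=(low[0]=0,low[1]=?,low[2]=1,low[3]=1,low[4]=3,low[5]=1,low[6]=?); scc=(scc[0]=?,scc[1]=?,scc[2]=?,scc[3]=?,scc[4]=0,scc[5]=?,scc[6]=?)
step 3: low=(low[0]=0,low[1]=?,low[2]=1,low[3]=1,low[4]=3,low[5]=1,low[6]=?); scc=(scc[0]=?,scc[1]=?,scc[2]=?,scc[3]=?,scc[4]=0,scc[5]=?,scc[6]=?)
step 4: low=(low[0]=0,low[1]=?,low[2]=1,low[3]=1,low[4]=3,low[5]=1,low[6]=?); scc=(scc[0]=?,scc[1]=?,scc[2]=1,scc[3]=1,scc[4]=0,scc[5]=1,scc[6]=?)
step 5: low=(low[0]=0,low[1]=?,low[2]=1,low[3]=1,low[4]=3,low[5]=1,low[6]=?); scc=(scc[0]=2,scc[1]=?,scc[2]=1,scc[3]=1,scc[4]=0,scc[5]=1,scc[6]=?)
step 6: low=(low[0]=0,low[1]=5,low[2]=1,low[3]=1,low[4]=3,low[5]=1,low[6]=?); scc=(scc[0]=2,scc[1]=3,scc[2]=1,scc[3]=1,scc[4]=0,scc[5]=1,scc[6]=?)
step 7: low=(low[0]=0,low[1]=5,low[2]=1,low[3]=1,low[4]=3,low[5]=1,low[6]=6); scc=(scc[0]=2,scc[1]=3,scc[2]=1,scc[3]=1,scc[4]=0,scc[5]=1,scc[6]=4)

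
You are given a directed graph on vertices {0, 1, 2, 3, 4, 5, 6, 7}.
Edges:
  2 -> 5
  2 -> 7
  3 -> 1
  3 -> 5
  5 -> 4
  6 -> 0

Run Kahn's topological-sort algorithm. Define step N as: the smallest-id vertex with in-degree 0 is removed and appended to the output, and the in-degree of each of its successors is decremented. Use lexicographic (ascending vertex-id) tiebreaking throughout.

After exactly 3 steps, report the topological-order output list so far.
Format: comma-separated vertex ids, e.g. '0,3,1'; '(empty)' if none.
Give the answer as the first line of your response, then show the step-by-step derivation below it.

2,3,1

step 1: output 2; order=[2]; indeg=(1,1,0,0,1,1,0,0)
step 2: output 3; order=[2,3]; indeg=(1,0,0,0,1,0,0,0)
step 3: output 1; order=[2,3,1]; indeg=(1,0,0,0,1,0,0,0)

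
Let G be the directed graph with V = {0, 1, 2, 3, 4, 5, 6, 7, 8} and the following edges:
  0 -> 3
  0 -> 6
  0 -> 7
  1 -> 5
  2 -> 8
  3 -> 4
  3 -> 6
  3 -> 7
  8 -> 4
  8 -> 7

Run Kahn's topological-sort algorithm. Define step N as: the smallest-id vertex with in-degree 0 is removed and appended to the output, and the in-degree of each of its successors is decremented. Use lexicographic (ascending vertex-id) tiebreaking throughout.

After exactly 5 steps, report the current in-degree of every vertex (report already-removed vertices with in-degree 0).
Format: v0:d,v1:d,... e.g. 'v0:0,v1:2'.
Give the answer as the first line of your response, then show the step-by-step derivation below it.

v0:0,v1:0,v2:0,v3:0,v4:1,v5:0,v6:0,v7:1,v8:0

step 1: output 0; order=[0]; indeg=(0,0,0,0,2,1,1,2,1)
step 2: output 1; order=[0,1]; indeg=(0,0,0,0,2,0,1,2,1)
step 3: output 2; order=[0,1,2]; indeg=(0,0,0,0,2,0,1,2,0)
step 4: output 3; order=[0,1,2,3]; indeg=(0,0,0,0,1,0,0,1,0)
step 5: output 5; order=[0,1,2,3,5]; indeg=(0,0,0,0,1,0,0,1,0)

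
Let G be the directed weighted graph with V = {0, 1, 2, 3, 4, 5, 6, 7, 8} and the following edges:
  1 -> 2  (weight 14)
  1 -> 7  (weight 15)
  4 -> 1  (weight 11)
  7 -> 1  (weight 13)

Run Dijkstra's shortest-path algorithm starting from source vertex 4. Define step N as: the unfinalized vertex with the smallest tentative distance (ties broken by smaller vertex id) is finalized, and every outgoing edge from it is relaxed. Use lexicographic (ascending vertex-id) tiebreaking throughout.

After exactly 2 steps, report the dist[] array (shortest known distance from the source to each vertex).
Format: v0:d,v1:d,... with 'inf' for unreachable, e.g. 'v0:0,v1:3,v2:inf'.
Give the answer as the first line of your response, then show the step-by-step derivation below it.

v0:inf,v1:11,v2:25,v3:inf,v4:0,v5:inf,v6:inf,v7:26,v8:inf

step 1: dist = v0:inf,v1:11,v2:inf,v3:inf,v4:0,v5:inf,v6:inf,v7:inf,v8:inf
step 2: dist = v0:inf,v1:11,v2:25,v3:inf,v4:0,v5:inf,v6:inf,v7:26,v8:inf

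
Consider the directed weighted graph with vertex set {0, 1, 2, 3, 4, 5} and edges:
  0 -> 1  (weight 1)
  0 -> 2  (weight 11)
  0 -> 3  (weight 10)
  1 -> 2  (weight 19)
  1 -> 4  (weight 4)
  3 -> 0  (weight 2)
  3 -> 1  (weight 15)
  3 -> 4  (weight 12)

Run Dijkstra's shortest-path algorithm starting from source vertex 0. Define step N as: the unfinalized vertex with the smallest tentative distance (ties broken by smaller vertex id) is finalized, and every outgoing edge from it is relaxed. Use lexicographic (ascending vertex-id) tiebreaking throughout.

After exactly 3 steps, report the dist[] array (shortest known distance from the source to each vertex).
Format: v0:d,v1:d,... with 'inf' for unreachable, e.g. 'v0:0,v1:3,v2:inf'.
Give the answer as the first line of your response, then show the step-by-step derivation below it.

v0:0,v1:1,v2:11,v3:10,v4:5,v5:inf

step 1: dist = v0:0,v1:1,v2:11,v3:10,v4:inf,v5:inf
step 2: dist = v0:0,v1:1,v2:11,v3:10,v4:5,v5:inf
step 3: dist = v0:0,v1:1,v2:11,v3:10,v4:5,v5:inf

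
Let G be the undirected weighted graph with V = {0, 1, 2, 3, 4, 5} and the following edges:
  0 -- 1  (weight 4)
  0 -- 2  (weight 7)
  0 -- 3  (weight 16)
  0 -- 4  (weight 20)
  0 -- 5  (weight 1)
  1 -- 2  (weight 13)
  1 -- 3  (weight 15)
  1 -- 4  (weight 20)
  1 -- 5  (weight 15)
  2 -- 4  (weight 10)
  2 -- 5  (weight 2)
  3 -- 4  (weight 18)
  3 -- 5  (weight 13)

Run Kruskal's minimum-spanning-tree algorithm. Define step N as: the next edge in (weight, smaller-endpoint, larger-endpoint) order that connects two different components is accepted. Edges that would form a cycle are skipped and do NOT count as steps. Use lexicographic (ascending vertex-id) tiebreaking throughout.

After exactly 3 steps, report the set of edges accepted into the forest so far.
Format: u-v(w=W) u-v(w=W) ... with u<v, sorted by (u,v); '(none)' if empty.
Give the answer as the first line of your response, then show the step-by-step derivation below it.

0-1(w=4) 0-5(w=1) 2-5(w=2)

step 1: add edge 0-5 (w=1); MST = {0-5(w=1)}
step 2: add edge 2-5 (w=2); MST = {0-5(w=1) 2-5(w=2)}
step 3: add edge 0-1 (w=4); MST = {0-1(w=4) 0-5(w=1) 2-5(w=2)}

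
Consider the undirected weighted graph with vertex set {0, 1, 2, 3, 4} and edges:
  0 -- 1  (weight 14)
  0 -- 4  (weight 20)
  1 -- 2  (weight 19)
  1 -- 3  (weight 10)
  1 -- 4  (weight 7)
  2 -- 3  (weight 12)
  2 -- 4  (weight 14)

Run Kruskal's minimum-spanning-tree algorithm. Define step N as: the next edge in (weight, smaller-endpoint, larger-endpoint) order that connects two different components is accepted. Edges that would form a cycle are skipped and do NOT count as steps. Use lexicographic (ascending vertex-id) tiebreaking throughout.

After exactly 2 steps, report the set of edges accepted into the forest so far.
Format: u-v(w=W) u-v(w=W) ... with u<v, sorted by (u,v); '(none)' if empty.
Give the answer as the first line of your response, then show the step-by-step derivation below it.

1-3(w=10) 1-4(w=7)

step 1: add edge 1-4 (w=7); MST = {1-4(w=7)}
step 2: add edge 1-3 (w=10); MST = {1-3(w=10) 1-4(w=7)}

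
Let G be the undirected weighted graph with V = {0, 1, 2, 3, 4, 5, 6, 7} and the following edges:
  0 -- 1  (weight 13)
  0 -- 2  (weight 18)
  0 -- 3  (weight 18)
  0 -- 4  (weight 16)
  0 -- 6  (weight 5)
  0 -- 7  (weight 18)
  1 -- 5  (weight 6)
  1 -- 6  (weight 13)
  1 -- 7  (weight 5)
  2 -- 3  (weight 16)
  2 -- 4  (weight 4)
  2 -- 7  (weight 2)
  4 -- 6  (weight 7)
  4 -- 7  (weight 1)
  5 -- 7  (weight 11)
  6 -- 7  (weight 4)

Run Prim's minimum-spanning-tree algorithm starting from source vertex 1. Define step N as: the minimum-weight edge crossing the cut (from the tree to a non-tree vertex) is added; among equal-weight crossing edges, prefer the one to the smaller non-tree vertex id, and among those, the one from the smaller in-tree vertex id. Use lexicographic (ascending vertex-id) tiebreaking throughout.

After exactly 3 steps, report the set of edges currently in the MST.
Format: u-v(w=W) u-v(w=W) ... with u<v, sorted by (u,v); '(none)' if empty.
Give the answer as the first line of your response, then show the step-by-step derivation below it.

1-7(w=5) 2-7(w=2) 4-7(w=1)

step 1: add edge 1-7 (w=5); MST = {1-7(w=5)}
step 2: add edge 4-7 (w=1); MST = {1-7(w=5) 4-7(w=1)}
step 3: add edge 2-7 (w=2); MST = {1-7(w=5) 2-7(w=2) 4-7(w=1)}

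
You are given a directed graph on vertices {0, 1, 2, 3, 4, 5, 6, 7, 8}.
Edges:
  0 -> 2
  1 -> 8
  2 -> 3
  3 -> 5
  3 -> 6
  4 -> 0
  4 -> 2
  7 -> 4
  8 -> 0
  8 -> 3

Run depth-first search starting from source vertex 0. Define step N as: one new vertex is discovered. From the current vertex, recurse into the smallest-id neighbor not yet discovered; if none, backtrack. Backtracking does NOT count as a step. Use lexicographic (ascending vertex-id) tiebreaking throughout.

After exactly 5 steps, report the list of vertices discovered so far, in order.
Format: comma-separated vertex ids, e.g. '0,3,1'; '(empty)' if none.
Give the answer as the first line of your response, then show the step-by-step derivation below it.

0,2,3,5,6

step 1: discover 0; path=0; order=0
step 2: discover 2; path=0>2; order=0,2
step 3: discover 3; path=0>2>3; order=0,2,3
step 4: discover 5; path=0>2>3>5; order=0,2,3,5
step 5: discover 6; path=0>2>3>6; order=0,2,3,5,6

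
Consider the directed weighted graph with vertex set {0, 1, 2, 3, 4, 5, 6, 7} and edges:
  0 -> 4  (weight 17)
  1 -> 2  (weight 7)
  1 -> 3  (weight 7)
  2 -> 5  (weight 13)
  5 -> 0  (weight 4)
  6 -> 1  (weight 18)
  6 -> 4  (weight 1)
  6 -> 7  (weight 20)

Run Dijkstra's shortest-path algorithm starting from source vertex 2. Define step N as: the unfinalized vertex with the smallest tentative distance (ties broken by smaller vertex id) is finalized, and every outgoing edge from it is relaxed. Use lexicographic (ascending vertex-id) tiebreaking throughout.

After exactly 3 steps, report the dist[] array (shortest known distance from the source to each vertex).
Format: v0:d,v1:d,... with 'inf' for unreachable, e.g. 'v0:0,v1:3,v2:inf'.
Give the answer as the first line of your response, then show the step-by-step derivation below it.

v0:17,v1:inf,v2:0,v3:inf,v4:34,v5:13,v6:inf,v7:inf

step 1: dist = v0:inf,v1:inf,v2:0,v3:inf,v4:inf,v5:13,v6:inf,v7:inf
step 2: dist = v0:17,v1:inf,v2:0,v3:inf,v4:inf,v5:13,v6:inf,v7:inf
step 3: dist = v0:17,v1:inf,v2:0,v3:inf,v4:34,v5:13,v6:inf,v7:inf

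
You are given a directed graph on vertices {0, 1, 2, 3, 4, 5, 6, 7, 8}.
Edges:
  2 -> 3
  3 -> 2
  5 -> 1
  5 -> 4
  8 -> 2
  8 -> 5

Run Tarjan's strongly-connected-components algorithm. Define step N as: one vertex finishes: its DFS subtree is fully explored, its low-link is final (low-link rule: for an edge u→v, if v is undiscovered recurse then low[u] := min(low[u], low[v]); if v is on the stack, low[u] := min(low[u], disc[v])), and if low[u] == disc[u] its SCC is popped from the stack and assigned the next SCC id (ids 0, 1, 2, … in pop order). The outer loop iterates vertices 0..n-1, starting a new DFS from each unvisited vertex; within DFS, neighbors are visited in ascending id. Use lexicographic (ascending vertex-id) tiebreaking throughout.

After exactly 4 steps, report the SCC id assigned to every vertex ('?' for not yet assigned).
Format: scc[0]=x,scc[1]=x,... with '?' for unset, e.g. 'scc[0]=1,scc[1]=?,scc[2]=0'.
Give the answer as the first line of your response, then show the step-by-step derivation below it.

scc[0]=0,scc[1]=1,scc[2]=2,scc[3]=2,scc[4]=?,scc[5]=?,scc[6]=?,scc[7]=?,scc[8]=?

step 1: low=(low[0]=0,low[1]=?,low[2]=?,low[3]=?,low[4]=?,low[5]=?,low[6]=?,low[7]=?,low[8]=?); scc=(scc[0]=0,scc[1]=?,scc[2]=?,scc[3]=?,scc[4]=?,scc[5]=?,scc[6]=?,scc[7]=?,scc[8]=?)
step 2: low=(low[0]=0,low[1]=1,low[2]=?,low[3]=?,low[4]=?,low[5]=?,low[6]=?,low[7]=?,low[8]=?); scc=(scc[0]=0,scc[1]=1,scc[2]=?,scc[3]=?,scc[4]=?,scc[5]=?,scc[6]=?,scc[7]=?,scc[8]=?)
step 3: low=(low[0]=0,low[1]=1,low[2]=2,low[3]=2,low[4]=?,low[5]=?,low[6]=?,low[7]=?,low[8]=?); scc=(scc[0]=0,scc[1]=1,scc[2]=?,scc[3]=?,scc[4]=?,scc[5]=?,scc[6]=?,scc[7]=?,scc[8]=?)
step 4: low=(low[0]=0,low[1]=1,low[2]=2,low[3]=2,low[4]=?,low[5]=?,low[6]=?,low[7]=?,low[8]=?); scc=(scc[0]=0,scc[1]=1,scc[2]=2,scc[3]=2,scc[4]=?,scc[5]=?,scc[6]=?,scc[7]=?,scc[8]=?)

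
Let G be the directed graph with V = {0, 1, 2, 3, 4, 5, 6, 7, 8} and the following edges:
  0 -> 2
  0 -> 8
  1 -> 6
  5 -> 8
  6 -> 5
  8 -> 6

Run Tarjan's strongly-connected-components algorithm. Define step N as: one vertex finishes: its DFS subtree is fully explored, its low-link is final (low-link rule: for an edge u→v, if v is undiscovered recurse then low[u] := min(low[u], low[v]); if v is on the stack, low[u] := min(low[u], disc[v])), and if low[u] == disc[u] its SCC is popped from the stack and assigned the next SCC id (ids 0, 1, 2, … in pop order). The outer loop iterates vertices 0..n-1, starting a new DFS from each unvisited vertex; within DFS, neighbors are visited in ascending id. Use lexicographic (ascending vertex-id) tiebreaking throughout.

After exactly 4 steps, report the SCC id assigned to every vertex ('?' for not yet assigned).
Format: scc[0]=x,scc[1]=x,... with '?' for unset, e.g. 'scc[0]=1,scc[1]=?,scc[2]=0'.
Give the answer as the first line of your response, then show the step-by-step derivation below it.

scc[0]=?,scc[1]=?,scc[2]=0,scc[3]=?,scc[4]=?,scc[5]=1,scc[6]=1,scc[7]=?,scc[8]=1

step 1: low=(low[0]=0,low[1]=?,low[2]=1,low[3]=?,low[4]=?,low[5]=?,low[6]=?,low[7]=?,low[8]=?); scc=(scc[0]=?,scc[1]=?,scc[2]=0,scc[3]=?,scc[4]=?,scc[5]=?,scc[6]=?,scc[7]=?,scc[8]=?)
step 2: low=(low[0]=0,low[1]=?,low[2]=1,low[3]=?,low[4]=?,low[5]=2,low[6]=3,low[7]=?,low[8]=2); scc=(scc[0]=?,scc[1]=?,scc[2]=0,scc[3]=?,scc[4]=?,scc[5]=?,scc[6]=?,scc[7]=?,scc[8]=?)
step 3: low=(low[0]=0,low[1]=?,low[2]=1,low[3]=?,low[4]=?,low[5]=2,low[6]=2,low[7]=?,low[8]=2); scc=(scc[0]=?,scc[1]=?,scc[2]=0,scc[3]=?,scc[4]=?,scc[5]=?,scc[6]=?,scc[7]=?,scc[8]=?)
step 4: low=(low[0]=0,low[1]=?,low[2]=1,low[3]=?,low[4]=?,low[5]=2,low[6]=2,low[7]=?,low[8]=2); scc=(scc[0]=?,scc[1]=?,scc[2]=0,scc[3]=?,scc[4]=?,scc[5]=1,scc[6]=1,scc[7]=?,scc[8]=1)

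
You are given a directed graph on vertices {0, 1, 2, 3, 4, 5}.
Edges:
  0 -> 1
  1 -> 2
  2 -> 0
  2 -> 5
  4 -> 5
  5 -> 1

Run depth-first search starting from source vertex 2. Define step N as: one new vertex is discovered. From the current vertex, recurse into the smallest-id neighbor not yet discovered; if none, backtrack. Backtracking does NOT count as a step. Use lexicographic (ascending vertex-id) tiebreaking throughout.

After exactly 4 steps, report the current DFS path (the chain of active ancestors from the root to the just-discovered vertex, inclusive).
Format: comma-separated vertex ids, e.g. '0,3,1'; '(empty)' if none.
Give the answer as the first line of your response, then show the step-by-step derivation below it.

2,5

step 1: discover 2; path=2; order=2
step 2: discover 0; path=2>0; order=2,0
step 3: discover 1; path=2>0>1; order=2,0,1
step 4: discover 5; path=2>5; order=2,0,1,5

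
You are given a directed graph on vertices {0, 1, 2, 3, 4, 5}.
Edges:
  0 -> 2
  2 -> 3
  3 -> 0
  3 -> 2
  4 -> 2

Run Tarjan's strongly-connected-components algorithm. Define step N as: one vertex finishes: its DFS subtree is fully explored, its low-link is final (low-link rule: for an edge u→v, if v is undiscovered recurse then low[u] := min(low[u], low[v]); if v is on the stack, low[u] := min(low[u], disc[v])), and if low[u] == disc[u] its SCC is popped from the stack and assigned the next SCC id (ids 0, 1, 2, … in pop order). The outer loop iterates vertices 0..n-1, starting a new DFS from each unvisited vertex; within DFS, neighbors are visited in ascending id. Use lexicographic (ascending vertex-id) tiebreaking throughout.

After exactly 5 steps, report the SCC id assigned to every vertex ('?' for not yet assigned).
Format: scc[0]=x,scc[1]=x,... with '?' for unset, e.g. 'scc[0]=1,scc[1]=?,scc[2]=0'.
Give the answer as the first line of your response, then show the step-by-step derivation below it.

scc[0]=0,scc[1]=1,scc[2]=0,scc[3]=0,scc[4]=2,scc[5]=?

step 1: low=(low[0]=0,low[1]=?,low[2]=1,low[3]=0,low[4]=?,low[5]=?); scc=(scc[0]=?,scc[1]=?,scc[2]=?,scc[3]=?,scc[4]=?,scc[5]=?)
step 2: low=(low[0]=0,low[1]=?,low[2]=0,low[3]=0,low[4]=?,low[5]=?); scc=(scc[0]=?,scc[1]=?,scc[2]=?,scc[3]=?,scc[4]=?,scc[5]=?)
step 3: low=(low[0]=0,low[1]=?,low[2]=0,low[3]=0,low[4]=?,low[5]=?); scc=(scc[0]=0,scc[1]=?,scc[2]=0,scc[3]=0,scc[4]=?,scc[5]=?)
step 4: low=(low[0]=0,low[1]=3,low[2]=0,low[3]=0,low[4]=?,low[5]=?); scc=(scc[0]=0,scc[1]=1,scc[2]=0,scc[3]=0,scc[4]=?,scc[5]=?)
step 5: low=(low[0]=0,low[1]=3,low[2]=0,low[3]=0,low[4]=4,low[5]=?); scc=(scc[0]=0,scc[1]=1,scc[2]=0,scc[3]=0,scc[4]=2,scc[5]=?)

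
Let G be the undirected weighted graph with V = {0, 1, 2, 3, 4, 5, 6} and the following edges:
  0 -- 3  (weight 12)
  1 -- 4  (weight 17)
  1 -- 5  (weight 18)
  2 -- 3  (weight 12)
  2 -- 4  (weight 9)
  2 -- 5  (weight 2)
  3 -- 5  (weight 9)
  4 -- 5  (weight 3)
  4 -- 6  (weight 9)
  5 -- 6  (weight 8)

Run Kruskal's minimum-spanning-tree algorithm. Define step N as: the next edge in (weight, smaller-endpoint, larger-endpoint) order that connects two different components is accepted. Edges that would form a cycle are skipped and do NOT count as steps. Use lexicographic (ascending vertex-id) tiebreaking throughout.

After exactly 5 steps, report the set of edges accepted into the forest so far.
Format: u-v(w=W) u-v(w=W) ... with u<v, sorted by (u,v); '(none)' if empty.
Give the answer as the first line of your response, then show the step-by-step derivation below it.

0-3(w=12) 2-5(w=2) 3-5(w=9) 4-5(w=3) 5-6(w=8)

step 1: add edge 2-5 (w=2); MST = {2-5(w=2)}
step 2: add edge 4-5 (w=3); MST = {2-5(w=2) 4-5(w=3)}
step 3: add edge 5-6 (w=8); MST = {2-5(w=2) 4-5(w=3) 5-6(w=8)}
step 4: add edge 3-5 (w=9); MST = {2-5(w=2) 3-5(w=9) 4-5(w=3) 5-6(w=8)}
step 5: add edge 0-3 (w=12); MST = {0-3(w=12) 2-5(w=2) 3-5(w=9) 4-5(w=3) 5-6(w=8)}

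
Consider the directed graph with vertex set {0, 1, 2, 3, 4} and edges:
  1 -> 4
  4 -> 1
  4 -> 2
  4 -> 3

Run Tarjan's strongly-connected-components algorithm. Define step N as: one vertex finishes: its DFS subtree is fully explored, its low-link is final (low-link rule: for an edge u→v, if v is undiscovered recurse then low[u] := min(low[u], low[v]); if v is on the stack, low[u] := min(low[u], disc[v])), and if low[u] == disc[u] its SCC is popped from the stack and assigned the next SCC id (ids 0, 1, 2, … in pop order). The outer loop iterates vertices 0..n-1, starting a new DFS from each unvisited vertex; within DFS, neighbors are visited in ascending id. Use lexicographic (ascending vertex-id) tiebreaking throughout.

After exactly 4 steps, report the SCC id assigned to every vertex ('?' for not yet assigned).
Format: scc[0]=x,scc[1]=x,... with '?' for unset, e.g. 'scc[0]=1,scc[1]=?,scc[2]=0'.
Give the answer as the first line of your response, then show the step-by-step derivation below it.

scc[0]=0,scc[1]=?,scc[2]=1,scc[3]=2,scc[4]=?

step 1: low=(low[0]=0,low[1]=?,low[2]=?,low[3]=?,low[4]=?); scc=(scc[0]=0,scc[1]=?,scc[2]=?,scc[3]=?,scc[4]=?)
step 2: low=(low[0]=0,low[1]=1,low[2]=3,low[3]=?,low[4]=1); scc=(scc[0]=0,scc[1]=?,scc[2]=1,scc[3]=?,scc[4]=?)
step 3: low=(low[0]=0,low[1]=1,low[2]=3,low[3]=4,low[4]=1); scc=(scc[0]=0,scc[1]=?,scc[2]=1,scc[3]=2,scc[4]=?)
step 4: low=(low[0]=0,low[1]=1,low[2]=3,low[3]=4,low[4]=1); scc=(scc[0]=0,scc[1]=?,scc[2]=1,scc[3]=2,scc[4]=?)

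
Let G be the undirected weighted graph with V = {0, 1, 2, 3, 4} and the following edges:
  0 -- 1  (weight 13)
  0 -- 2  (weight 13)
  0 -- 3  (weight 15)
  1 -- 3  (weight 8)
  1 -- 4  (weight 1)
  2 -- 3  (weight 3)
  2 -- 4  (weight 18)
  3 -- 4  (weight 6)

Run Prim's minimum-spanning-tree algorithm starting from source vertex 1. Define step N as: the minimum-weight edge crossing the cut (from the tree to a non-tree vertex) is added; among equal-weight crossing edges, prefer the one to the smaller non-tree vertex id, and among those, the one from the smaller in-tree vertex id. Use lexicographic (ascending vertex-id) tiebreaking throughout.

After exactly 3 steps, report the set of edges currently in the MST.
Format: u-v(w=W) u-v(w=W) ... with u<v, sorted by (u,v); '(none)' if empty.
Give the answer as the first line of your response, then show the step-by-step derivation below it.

1-4(w=1) 2-3(w=3) 3-4(w=6)

step 1: add edge 1-4 (w=1); MST = {1-4(w=1)}
step 2: add edge 3-4 (w=6); MST = {1-4(w=1) 3-4(w=6)}
step 3: add edge 2-3 (w=3); MST = {1-4(w=1) 2-3(w=3) 3-4(w=6)}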